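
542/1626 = 1/3 ≈ 0.333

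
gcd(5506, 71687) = 1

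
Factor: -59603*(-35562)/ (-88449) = -1*2^1*19^1*3137^1*5927^1*29483^ (-1) = -706533962/29483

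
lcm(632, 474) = 1896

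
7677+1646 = 9323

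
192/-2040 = -8/85 ≈ -0.0941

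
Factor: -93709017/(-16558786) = 2^(-1)*3^2*433^(-1)*2381^1*4373^1*19121^(-1)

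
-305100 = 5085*(-60)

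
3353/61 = 54 + 59/61 ≈ 54.97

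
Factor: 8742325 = 5^2*59^1*5927^1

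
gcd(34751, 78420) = 1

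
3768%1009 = 741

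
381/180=2+7/60 ≈ 2.12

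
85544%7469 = 3385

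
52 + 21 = 73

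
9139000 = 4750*1924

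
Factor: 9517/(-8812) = -1 * 2^(-2) * 31^1 * 307^1 * 2203^(-1)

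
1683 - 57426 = -55743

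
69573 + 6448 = 76021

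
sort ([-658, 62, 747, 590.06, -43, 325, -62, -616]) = [-658, -616, -62, -43, 62, 325, 590.06, 747]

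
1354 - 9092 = -7738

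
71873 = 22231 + 49642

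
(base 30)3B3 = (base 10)3033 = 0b101111011001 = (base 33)2PU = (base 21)6I9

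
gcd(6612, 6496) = 116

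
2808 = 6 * 468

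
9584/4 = 2396 = 2396.00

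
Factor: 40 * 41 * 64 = 2^9 * 5^1 * 41^1 = 104960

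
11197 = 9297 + 1900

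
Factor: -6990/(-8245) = 2^1 * 3^1 * 17^(-1) * 97^(-1) * 233^1 = 1398/1649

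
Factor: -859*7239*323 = -1*3^1*17^1*19^2*127^1*859^1 = -2008511223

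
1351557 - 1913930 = -562373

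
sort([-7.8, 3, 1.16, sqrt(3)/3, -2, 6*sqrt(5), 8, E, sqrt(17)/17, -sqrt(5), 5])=[-7.8, -sqrt(5), -2, sqrt(17)/17, sqrt(3)/3, 1.16, E, 3, 5, 8, 6*sqrt(5)]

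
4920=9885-4965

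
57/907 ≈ 0.0628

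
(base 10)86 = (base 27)35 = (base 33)2k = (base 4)1112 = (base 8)126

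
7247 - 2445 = 4802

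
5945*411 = 2443395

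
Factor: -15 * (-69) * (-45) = -1 * 3^4 * 5^2 * 23^1 = -46575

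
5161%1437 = 850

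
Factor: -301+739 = 2^1*3^1*73^1 = 438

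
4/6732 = 1/1683 ≈ 0.000594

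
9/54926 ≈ 0.000164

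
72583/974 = 74 + 507/974 ≈ 74.52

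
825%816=9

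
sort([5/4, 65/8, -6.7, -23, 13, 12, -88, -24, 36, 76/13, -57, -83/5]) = [-88, -57, -24, -23, -83/5, -6.7, 5/4, 76/13, 65/8, 12, 13, 36]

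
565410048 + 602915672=1168325720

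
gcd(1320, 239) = 1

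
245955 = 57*4315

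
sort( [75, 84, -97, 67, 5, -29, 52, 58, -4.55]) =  [-97, -29, -4.55, 5, 52, 58, 67, 75, 84]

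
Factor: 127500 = 2^2*3^1*5^4*17^1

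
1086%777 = 309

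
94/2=47=47.00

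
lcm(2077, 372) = 24924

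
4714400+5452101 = 10166501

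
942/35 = 26+32/35 ≈ 26.91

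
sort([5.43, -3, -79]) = [-79, -3, 5.43]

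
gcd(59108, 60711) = 7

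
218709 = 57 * 3837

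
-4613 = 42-4655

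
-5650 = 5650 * (-1)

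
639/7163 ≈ 0.0892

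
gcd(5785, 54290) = 445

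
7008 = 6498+510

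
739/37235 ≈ 0.0198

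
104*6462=672048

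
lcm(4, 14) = 28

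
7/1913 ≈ 0.00366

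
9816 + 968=10784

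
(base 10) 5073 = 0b1001111010001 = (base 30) 5j3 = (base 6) 35253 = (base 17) 1097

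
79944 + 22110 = 102054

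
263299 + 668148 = 931447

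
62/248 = 1/4 = 0.25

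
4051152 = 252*16076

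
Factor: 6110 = 2^1*5^1*13^1*47^1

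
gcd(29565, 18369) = 9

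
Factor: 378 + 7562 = 2^2 * 5^1 * 397^1 = 7940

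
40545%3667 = 208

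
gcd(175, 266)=7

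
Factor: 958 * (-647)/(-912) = 2^(-3) * 3^(-1) * 19^(-1) * 479^1 * 647^1 = 309913/456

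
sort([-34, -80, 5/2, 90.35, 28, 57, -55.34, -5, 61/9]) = [-80, -55.34, -34, -5, 5/2, 61/9, 28, 57, 90.35]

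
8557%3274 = 2009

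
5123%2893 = 2230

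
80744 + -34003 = 46741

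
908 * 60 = 54480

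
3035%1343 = 349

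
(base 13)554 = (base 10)914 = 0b1110010010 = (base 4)32102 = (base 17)32d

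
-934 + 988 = 54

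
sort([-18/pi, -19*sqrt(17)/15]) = [-18/pi, -19*sqrt(17)/15]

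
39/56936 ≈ 0.000685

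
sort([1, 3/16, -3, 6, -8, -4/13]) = [-8, -3, -4/13, 3/16, 1, 6]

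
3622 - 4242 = -620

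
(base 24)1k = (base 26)1i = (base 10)44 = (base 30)1e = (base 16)2c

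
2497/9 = 277 + 4/9 ≈ 277.44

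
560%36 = 20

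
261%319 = 261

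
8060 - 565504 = -557444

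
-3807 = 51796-55603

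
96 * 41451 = 3979296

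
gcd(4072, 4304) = 8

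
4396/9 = 488+4/9 ≈ 488.44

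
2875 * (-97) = -278875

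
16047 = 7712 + 8335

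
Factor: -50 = -1*2^1*5^2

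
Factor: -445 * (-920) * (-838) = -1 * 2^4 * 5^2 * 23^1 * 89^1 * 419^1 = -343077200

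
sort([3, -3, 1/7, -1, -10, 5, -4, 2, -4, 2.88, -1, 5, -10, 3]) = [-10, -10, -4, -4, -3, -1, -1, 1/7, 2, 2.88, 3, 3, 5, 5]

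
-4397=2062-6459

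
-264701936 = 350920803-615622739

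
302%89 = 35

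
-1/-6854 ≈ 0.000146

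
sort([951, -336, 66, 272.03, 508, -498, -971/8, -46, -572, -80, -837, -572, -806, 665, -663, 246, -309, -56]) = [-837, -806, -663, -572, -572, -498, -336, -309, -971/8, -80, -56, -46, 66, 246, 272.03, 508, 665, 951]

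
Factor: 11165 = 5^1 * 7^1 * 11^1 * 29^1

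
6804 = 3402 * 2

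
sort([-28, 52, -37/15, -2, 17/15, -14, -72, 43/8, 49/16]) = [-72, -28, -14, -37/15, -2, 17/15, 49/16, 43/8, 52]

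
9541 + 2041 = 11582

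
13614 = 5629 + 7985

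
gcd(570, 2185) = 95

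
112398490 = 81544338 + 30854152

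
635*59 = 37465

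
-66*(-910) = 60060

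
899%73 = 23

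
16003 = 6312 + 9691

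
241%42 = 31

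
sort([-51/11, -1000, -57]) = [-1000, -57, -51/11]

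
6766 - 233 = 6533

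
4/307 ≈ 0.0130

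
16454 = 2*8227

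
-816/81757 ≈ -0.00998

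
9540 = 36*265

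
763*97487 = 74382581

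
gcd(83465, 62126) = 1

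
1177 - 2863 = -1686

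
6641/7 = 948 + 5/7 ≈ 948.71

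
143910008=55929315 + 87980693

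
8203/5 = 1640 + 3/5 = 1640.60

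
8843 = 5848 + 2995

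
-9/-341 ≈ 0.0264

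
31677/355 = 89+82/355 ≈ 89.23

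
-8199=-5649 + -2550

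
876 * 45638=39978888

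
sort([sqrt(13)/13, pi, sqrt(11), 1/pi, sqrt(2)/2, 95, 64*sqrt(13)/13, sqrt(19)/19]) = [sqrt(19)/19, sqrt(13)/13, 1/pi, sqrt(2)/2, pi, sqrt(11), 64*sqrt(13)/13, 95]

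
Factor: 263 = 263^1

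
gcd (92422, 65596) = 2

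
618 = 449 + 169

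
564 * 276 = 155664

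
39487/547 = 72 + 103/547≈72.19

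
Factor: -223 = -1 * 223^1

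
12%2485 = 12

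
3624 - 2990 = 634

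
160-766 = -606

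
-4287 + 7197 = 2910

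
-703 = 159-862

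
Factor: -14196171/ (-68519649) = 31^1 * 223^ (-1) * 9311^ (-1) * 13877^1 = 430187/2076353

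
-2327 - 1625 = -3952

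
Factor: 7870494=2^1*3^1*1311749^1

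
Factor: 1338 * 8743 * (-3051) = -1 * 2^1 * 3^4 * 7^1 * 113^1 * 223^1 * 1249^1 = -35691006834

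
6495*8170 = 53064150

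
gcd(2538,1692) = 846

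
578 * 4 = 2312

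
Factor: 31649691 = 3^1*79^1*133543^1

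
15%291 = 15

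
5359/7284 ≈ 0.736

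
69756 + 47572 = 117328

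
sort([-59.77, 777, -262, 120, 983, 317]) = [-262, -59.77, 120, 317, 777, 983]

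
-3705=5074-8779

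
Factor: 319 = 11^1*29^1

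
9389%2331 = 65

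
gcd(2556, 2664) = 36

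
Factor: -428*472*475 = -1*2^5*5^2*19^1*59^1*107^1 = -95957600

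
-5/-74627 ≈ 0.0000670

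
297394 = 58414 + 238980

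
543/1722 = 181/574 ≈ 0.315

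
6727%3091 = 545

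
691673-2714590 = -2022917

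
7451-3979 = 3472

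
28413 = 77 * 369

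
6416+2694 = 9110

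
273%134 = 5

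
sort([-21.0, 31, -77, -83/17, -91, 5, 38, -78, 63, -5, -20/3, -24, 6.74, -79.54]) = [-91, -79.54, -78, -77, -24, -21.0, -20/3, -5, -83/17, 5, 6.74, 31, 38, 63]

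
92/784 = 23/196 ≈ 0.117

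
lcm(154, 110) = 770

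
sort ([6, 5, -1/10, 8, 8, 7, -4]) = [-4, -1/10, 5, 6, 7, 8, 8]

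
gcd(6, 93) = 3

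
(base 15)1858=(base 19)eae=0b1010010001010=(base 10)5258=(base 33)4rb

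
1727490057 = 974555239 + 752934818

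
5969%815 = 264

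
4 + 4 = 8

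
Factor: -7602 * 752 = -1 * 2^5 * 3^1 * 7^1 * 47^1 * 181^1 = -5716704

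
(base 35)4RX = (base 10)5878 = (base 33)5D4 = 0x16F6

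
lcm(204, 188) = 9588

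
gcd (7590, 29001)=3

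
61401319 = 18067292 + 43334027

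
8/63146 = 4/31573 ≈ 0.000127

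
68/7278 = 34/3639 ≈ 0.00934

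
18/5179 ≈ 0.00348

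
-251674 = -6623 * 38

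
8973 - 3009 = 5964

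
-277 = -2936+2659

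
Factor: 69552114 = 2^1 * 3^1 * 491^1 * 23609^1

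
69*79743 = 5502267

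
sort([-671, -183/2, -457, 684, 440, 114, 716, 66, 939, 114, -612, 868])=[-671, -612, -457, -183/2, 66, 114, 114, 440, 684, 716, 868, 939]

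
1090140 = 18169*60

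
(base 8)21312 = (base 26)d4e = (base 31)989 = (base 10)8906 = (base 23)gj5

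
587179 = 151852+435327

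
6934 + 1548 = 8482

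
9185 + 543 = 9728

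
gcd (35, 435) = 5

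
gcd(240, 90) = 30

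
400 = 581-181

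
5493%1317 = 225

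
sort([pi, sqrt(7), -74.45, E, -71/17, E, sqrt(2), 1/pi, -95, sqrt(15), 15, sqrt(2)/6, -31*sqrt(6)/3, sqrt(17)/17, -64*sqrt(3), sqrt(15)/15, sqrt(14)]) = [-64*sqrt(3), -95, -74.45, -31*sqrt(6)/3, -71/17, sqrt(2)/6, sqrt(17)/17, sqrt(15)/15, 1/pi, sqrt(2), sqrt(7), E, E, pi, sqrt(14), sqrt(15), 15]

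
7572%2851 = 1870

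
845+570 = 1415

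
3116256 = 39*79904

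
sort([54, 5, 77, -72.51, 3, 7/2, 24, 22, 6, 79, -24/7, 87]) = [-72.51, -24/7, 3, 7/2, 5, 6, 22, 24, 54, 77, 79, 87]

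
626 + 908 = 1534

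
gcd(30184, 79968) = 392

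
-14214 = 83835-98049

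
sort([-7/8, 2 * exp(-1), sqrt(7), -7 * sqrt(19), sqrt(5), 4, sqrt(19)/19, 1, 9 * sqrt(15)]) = [-7 * sqrt(19), -7/8, sqrt(19)/19, 2 * exp(-1), 1, sqrt(5), sqrt(7), 4, 9 * sqrt(15)]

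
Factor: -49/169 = -1 * 7^2 * 13^(-2)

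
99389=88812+10577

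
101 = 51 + 50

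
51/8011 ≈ 0.00637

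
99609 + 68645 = 168254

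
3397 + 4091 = 7488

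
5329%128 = 81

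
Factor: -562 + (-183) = -1*5^1*149^1 = -745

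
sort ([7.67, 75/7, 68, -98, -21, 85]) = [-98, -21, 7.67, 75/7, 68, 85]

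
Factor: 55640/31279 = 2^3*5^1*13^1*31^(-1)*107^1*1009^(-1)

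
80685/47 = 1716 + 33/47≈1716.70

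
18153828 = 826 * 21978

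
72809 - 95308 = -22499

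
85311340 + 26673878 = 111985218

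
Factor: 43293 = 3^1*14431^1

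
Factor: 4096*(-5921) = -1*2^12*31^1*191^1 = -24252416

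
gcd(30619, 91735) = 1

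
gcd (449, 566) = 1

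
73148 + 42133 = 115281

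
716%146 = 132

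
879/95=9+24/95 ≈ 9.25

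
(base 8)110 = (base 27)2i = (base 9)80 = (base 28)2g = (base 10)72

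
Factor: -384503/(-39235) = 5^(-1)*7^2 = 49/5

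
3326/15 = 221+11/15 ≈ 221.73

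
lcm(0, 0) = 0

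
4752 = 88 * 54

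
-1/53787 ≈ -0.0000186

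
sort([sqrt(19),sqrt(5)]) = [sqrt(5),sqrt(19)]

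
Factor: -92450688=-1*2^7*3^1*11^1*43^1*509^1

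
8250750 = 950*8685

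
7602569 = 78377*97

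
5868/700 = 8+67/175≈8.38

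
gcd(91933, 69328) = 1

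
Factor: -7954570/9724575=-1*2^1*3^(-1)*5^(-1)*7^(-1)*13^1*43^1*1423^1*18523^(-1)=-1590914/1944915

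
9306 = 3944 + 5362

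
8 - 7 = 1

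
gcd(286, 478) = 2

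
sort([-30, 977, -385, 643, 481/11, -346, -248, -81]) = [-385, -346, -248, -81, -30, 481/11, 643, 977]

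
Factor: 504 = 2^3*3^2*7^1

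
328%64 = 8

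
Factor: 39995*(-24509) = -1*5^1*19^1*421^1*24509^1 = -980237455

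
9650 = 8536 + 1114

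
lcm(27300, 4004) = 300300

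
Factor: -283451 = -1*7^1*40493^1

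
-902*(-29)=26158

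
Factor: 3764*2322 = 2^3*3^3*43^1*941^1 = 8740008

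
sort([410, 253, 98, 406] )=[98, 253, 406, 410] 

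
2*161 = 322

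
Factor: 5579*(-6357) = -1*3^1*7^1*13^1*163^1*797^1 = -35465703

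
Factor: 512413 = 11^1 * 37^1 * 1259^1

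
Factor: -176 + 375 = 199^1 = 199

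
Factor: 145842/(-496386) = -1*3^(-1)*11^(-1)*23^(-1)*223^1 = -223/759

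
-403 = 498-901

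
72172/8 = 9021 + 1/2 = 9021.50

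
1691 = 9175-7484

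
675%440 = 235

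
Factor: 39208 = 2^3*13^2*29^1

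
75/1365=5/91 ≈ 0.0549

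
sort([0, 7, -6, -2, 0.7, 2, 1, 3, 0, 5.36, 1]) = [-6, -2, 0, 0, 0.7, 1, 1, 2, 3, 5.36, 7]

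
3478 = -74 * (-47)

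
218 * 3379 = 736622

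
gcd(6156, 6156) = 6156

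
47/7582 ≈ 0.00620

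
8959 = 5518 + 3441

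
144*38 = 5472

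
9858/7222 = 4929/3611 ≈ 1.36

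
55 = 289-234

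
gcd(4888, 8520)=8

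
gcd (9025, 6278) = 1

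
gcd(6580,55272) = 1316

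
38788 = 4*9697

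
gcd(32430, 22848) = 6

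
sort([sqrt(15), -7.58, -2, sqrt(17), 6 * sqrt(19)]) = [-7.58, -2, sqrt(15), sqrt(17), 6 * sqrt(19)]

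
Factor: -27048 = -1*2^3*3^1*7^2*23^1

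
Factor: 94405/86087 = 5^1*31^(-1)*79^1*239^1*2777^(-1)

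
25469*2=50938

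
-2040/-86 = 23 + 31/43 ≈ 23.72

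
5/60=1/12 ≈ 0.0833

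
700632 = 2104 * 333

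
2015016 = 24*83959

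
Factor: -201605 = -1 * 5^1 * 61^1 * 661^1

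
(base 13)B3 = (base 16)92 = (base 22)6E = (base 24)62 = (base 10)146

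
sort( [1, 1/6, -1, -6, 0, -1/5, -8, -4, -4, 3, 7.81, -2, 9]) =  [-8, -6, -4, -4, -2, -1, -1/5, 0, 1/6, 1, 3, 7.81, 9]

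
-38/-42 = 19/21 ≈ 0.905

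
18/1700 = 9/850≈0.0106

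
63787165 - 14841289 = 48945876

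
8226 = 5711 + 2515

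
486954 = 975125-488171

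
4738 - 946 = 3792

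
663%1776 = 663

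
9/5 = 1 + 4/5 = 1.80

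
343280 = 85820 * 4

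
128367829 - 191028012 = -62660183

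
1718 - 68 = 1650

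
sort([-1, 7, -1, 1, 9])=[-1, -1, 1, 7, 9]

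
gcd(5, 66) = 1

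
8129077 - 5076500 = 3052577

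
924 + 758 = 1682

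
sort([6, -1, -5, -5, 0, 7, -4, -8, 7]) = [-8, -5, -5, -4, -1, 0, 6, 7, 7]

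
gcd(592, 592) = 592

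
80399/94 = 855+29/94≈855.31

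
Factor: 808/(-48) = -1*2^(-1)*3^(-1)*101^1 = -101/6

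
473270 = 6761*70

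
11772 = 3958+7814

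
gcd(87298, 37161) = 1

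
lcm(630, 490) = 4410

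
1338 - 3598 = -2260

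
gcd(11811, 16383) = 381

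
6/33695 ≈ 0.000178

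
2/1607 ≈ 0.00124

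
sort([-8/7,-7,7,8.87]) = [-7,-8/7,7,8.87]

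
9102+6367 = 15469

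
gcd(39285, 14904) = 81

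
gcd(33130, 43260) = 10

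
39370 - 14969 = 24401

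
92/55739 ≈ 0.00165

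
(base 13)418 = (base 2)1010111001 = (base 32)lp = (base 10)697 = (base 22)19f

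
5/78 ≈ 0.0641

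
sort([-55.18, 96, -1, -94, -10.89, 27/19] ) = [-94, -55.18, -10.89, -1, 27/19, 96] 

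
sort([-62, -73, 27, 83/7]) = [-73, -62, 83/7, 27]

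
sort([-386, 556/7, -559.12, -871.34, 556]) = [-871.34, -559.12, -386, 556/7, 556]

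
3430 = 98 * 35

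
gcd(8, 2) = 2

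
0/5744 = 0 = 0.00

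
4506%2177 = 152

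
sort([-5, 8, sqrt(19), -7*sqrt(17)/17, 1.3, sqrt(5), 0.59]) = [-5, -7*sqrt(17)/17, 0.59, 1.3, sqrt(5), sqrt(19), 8]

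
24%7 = 3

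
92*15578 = 1433176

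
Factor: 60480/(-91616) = -1*2^1*3^3*5^1*409^(-1) = -270/409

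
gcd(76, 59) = 1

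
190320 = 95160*2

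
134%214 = 134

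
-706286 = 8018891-8725177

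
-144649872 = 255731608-400381480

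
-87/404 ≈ -0.215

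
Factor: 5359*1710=2^1*3^2*5^1*19^1*23^1*233^1=9163890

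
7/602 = 1/86 ≈ 0.0116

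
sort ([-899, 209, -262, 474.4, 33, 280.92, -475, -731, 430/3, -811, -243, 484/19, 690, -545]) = [-899, -811, -731, -545, -475, -262, -243, 484/19, 33, 430/3, 209, 280.92, 474.4, 690]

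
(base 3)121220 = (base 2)111001000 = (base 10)456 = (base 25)i6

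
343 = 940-597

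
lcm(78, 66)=858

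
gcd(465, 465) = 465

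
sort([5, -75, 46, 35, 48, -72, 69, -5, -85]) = [-85, -75, -72, -5, 5, 35, 46, 48, 69]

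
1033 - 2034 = -1001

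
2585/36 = 71 + 29/36 ≈ 71.81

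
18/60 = 3/10 = 0.30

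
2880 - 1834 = 1046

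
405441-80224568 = -79819127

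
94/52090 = 47/26045 ≈ 0.00180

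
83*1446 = 120018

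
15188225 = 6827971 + 8360254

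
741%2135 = 741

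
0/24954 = 0 = 0.00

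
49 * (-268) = -13132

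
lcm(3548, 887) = 3548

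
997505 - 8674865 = -7677360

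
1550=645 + 905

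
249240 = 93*2680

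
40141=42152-2011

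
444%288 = 156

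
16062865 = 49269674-33206809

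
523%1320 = 523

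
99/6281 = 9/571≈0.0158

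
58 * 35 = 2030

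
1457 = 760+697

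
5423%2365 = 693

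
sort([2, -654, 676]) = [-654, 2, 676]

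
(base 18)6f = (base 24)53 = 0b1111011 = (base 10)123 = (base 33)3o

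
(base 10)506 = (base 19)17c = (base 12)362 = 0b111111010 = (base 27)ik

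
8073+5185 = 13258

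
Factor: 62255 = 5^1*12451^1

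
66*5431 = 358446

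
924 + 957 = 1881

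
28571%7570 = 5861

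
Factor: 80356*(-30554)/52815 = -1*2^3*3^(-1)*5^(-1)*7^(-1)*503^(-1)*15277^1*20089^1 = -2455197224/52815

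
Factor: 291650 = 2^1 * 5^2 * 19^1 * 307^1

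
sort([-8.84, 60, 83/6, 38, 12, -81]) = [-81, -8.84, 12, 83/6, 38, 60]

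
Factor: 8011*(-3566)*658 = -1*2^2*7^1*47^1*1783^1*8011^1 = -18797234708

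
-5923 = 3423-9346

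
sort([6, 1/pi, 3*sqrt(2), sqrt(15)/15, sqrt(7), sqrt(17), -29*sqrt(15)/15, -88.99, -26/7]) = [-88.99, -29*sqrt(15)/15, -26/7, sqrt(15)/15, 1/pi, sqrt(7), sqrt(17), 3*sqrt(2), 6]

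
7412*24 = 177888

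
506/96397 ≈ 0.00525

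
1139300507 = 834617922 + 304682585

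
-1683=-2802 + 1119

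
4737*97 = 459489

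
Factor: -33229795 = -1 * 5^1 * 29^1 * 229171^1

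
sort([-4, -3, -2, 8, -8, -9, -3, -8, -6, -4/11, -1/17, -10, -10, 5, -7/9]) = [-10, -10, -9, -8, -8, -6, -4, -3, -3, -2, -7/9, -4/11, -1/17, 5, 8]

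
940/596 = 235/149 ≈ 1.58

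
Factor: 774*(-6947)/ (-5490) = 5^ (-1)*43^1*61^ (-1)*6947^1 = 298721/305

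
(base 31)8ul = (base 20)11bj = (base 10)8639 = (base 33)7uq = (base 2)10000110111111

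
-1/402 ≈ -0.00249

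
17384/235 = 73 + 229/235≈73.97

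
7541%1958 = 1667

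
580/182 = 290/91 ≈ 3.19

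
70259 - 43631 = 26628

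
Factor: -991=-1 * 991^1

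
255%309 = 255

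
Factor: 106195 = 5^1 * 67^1 * 317^1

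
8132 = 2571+5561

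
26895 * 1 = 26895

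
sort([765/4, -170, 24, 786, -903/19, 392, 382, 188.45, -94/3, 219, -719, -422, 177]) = [-719, -422, -170, -903/19, -94/3, 24, 177, 188.45, 765/4, 219, 382, 392, 786]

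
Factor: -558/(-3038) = 3^2*7^(-2) = 9/49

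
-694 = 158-852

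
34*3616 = 122944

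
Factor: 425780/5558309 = 2^2 * 5^1 * 43^(-1) * 61^1 * 349^1 * 129263^(-1)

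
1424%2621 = 1424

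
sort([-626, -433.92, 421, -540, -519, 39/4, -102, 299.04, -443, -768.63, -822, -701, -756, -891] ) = [-891, -822, -768.63, -756, -701, -626, -540, -519, -443, -433.92, -102, 39/4, 299.04, 421] 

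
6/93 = 2/31 ≈ 0.0645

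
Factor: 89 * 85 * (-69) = -1 * 3^1 * 5^1 * 17^1 * 23^1 * 89^1 = -521985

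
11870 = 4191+7679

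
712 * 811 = 577432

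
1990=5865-3875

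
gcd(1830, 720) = 30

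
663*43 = 28509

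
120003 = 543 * 221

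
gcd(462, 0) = 462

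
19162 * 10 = 191620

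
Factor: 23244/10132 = 3^1*13^1*17^(-1) = 39/17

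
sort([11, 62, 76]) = [11, 62, 76]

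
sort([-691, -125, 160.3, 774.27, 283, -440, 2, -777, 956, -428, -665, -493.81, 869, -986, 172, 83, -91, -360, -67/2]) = [-986, -777, -691, -665, -493.81, -440, -428, -360, -125, -91, -67/2, 2, 83, 160.3, 172, 283, 774.27, 869, 956]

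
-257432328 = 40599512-298031840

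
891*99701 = 88833591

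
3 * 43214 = 129642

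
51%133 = 51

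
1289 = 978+311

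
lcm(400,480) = 2400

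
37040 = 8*4630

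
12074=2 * 6037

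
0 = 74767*0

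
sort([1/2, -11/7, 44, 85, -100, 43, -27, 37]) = [-100, -27, -11/7, 1/2, 37, 43, 44, 85]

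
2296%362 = 124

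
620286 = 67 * 9258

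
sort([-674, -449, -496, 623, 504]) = [-674, -496, -449, 504, 623]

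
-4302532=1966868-6269400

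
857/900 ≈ 0.952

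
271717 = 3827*71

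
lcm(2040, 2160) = 36720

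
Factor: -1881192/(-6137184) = 2^(-2) * 103^1 * 761^1 * 63929^(-1) = 78383/255716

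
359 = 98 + 261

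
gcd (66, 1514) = 2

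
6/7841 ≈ 0.000765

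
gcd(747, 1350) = 9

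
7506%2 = 0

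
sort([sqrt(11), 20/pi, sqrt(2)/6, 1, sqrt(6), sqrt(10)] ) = [sqrt(2)/6, 1, sqrt(6), sqrt(10), sqrt(11), 20/pi] 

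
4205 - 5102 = -897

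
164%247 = 164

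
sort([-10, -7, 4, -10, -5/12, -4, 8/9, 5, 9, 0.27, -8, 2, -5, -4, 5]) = [-10, -10, -8, -7, -5, -4, -4, -5/12, 0.27, 8/9, 2, 4, 5, 5, 9]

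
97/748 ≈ 0.130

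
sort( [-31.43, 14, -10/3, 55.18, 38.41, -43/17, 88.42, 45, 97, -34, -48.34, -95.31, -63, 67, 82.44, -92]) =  [-95.31, -92, -63, -48.34, -34, -31.43, -10/3, -43/17, 14, 38.41, 45, 55.18, 67, 82.44, 88.42, 97]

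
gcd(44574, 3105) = 69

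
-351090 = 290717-641807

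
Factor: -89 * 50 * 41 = -1 * 2^1 * 5^2 * 41^1 * 89^1 = -182450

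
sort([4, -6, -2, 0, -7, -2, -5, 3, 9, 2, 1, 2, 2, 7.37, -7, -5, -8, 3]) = [-8, -7, -7, -6, -5, -5, -2, -2, 0, 1, 2, 2, 2, 3, 3, 4, 7.37, 9]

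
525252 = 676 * 777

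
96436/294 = 48218/147 ≈ 328.01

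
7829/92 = 85 + 9/92≈85.10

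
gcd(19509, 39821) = 1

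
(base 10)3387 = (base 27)4hc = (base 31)3g8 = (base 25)5ac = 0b110100111011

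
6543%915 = 138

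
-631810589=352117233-983927822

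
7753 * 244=1891732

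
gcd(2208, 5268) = 12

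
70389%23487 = 23415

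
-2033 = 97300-99333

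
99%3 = 0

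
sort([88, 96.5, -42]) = [-42, 88, 96.5]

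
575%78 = 29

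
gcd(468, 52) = 52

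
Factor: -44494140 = -1*2^2*3^1*5^1*741569^1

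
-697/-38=18 + 13/38 ≈ 18.34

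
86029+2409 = 88438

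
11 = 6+5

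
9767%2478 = 2333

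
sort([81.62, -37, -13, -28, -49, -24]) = [-49, -37, -28, -24, -13, 81.62]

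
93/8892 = 31/2964 ≈ 0.0105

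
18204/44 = 413 + 8/11≈413.73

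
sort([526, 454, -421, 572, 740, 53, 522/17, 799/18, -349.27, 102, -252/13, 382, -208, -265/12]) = [-421, -349.27, -208, -265/12, -252/13, 522/17, 799/18, 53, 102, 382, 454, 526, 572, 740]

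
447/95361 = 149/31787 ≈ 0.00469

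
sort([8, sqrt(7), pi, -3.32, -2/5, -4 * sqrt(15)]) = [-4 * sqrt(15), -3.32, -2/5, sqrt(7), pi, 8]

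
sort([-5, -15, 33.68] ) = [-15, -5, 33.68] 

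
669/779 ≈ 0.859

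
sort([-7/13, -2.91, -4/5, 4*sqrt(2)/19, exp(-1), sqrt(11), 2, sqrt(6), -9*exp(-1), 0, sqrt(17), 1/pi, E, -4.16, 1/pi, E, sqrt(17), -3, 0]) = [-4.16, -9*exp(-1), -3, -2.91, -4/5, -7/13, 0, 0, 4*sqrt(2)/19, 1/pi, 1/pi, exp(-1), 2, sqrt(6), E, E, sqrt(11), sqrt(17), sqrt(17)]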